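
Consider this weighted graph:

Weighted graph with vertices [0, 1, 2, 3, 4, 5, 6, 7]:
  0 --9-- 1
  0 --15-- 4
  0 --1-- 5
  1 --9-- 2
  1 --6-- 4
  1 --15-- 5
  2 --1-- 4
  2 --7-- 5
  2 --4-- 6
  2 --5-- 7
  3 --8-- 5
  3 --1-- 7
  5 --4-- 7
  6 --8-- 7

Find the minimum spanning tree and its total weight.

Applying Kruskal's algorithm (sort edges by weight, add if no cycle):
  Add (0,5) w=1
  Add (2,4) w=1
  Add (3,7) w=1
  Add (2,6) w=4
  Add (5,7) w=4
  Add (2,7) w=5
  Add (1,4) w=6
  Skip (2,5) w=7 (creates cycle)
  Skip (3,5) w=8 (creates cycle)
  Skip (6,7) w=8 (creates cycle)
  Skip (0,1) w=9 (creates cycle)
  Skip (1,2) w=9 (creates cycle)
  Skip (0,4) w=15 (creates cycle)
  Skip (1,5) w=15 (creates cycle)
MST weight = 22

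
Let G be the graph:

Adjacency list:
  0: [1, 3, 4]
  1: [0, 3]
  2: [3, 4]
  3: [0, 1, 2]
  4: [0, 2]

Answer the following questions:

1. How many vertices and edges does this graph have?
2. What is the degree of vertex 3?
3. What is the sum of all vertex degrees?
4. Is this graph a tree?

Count: 5 vertices, 6 edges.
Vertex 3 has neighbors [0, 1, 2], degree = 3.
Handshaking lemma: 2 * 6 = 12.
A tree on 5 vertices has 4 edges. This graph has 6 edges (2 extra). Not a tree.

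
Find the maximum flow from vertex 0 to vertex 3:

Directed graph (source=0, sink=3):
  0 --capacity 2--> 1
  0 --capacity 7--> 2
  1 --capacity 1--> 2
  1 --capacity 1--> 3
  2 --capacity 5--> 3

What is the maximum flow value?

Computing max flow:
  Flow on (0->1): 2/2
  Flow on (0->2): 4/7
  Flow on (1->2): 1/1
  Flow on (1->3): 1/1
  Flow on (2->3): 5/5
Maximum flow = 6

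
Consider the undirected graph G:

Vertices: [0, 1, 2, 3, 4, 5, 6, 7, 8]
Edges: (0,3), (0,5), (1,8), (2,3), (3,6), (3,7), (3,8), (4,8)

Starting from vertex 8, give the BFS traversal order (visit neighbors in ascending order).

BFS from vertex 8 (neighbors processed in ascending order):
Visit order: 8, 1, 3, 4, 0, 2, 6, 7, 5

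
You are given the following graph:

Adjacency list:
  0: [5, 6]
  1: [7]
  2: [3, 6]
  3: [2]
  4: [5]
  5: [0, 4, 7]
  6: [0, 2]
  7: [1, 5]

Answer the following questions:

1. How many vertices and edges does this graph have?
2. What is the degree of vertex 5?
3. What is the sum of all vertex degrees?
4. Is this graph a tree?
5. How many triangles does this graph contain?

Count: 8 vertices, 7 edges.
Vertex 5 has neighbors [0, 4, 7], degree = 3.
Handshaking lemma: 2 * 7 = 14.
A graph is a tree iff it is connected and has exactly n-1 edges. This graph is connected (all 8 vertices in one component) and has 8-1 = 7 edges. It is a tree.
Number of triangles = 0.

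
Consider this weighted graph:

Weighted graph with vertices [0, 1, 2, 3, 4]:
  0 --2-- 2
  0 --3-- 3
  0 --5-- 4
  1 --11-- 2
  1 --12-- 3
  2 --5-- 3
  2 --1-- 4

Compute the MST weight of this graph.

Applying Kruskal's algorithm (sort edges by weight, add if no cycle):
  Add (2,4) w=1
  Add (0,2) w=2
  Add (0,3) w=3
  Skip (0,4) w=5 (creates cycle)
  Skip (2,3) w=5 (creates cycle)
  Add (1,2) w=11
  Skip (1,3) w=12 (creates cycle)
MST weight = 17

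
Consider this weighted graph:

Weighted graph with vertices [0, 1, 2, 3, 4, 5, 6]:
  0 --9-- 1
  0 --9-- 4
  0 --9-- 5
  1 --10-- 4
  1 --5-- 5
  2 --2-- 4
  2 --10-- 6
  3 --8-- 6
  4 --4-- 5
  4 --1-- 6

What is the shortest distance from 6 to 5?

Using Dijkstra's algorithm from vertex 6:
Shortest path: 6 -> 4 -> 5
Total weight: 1 + 4 = 5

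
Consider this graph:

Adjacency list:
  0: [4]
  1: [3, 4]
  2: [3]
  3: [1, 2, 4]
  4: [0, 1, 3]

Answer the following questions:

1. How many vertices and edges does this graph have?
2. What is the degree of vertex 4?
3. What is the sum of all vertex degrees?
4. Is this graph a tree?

Count: 5 vertices, 5 edges.
Vertex 4 has neighbors [0, 1, 3], degree = 3.
Handshaking lemma: 2 * 5 = 10.
A tree on 5 vertices has 4 edges. This graph has 5 edges (1 extra). Not a tree.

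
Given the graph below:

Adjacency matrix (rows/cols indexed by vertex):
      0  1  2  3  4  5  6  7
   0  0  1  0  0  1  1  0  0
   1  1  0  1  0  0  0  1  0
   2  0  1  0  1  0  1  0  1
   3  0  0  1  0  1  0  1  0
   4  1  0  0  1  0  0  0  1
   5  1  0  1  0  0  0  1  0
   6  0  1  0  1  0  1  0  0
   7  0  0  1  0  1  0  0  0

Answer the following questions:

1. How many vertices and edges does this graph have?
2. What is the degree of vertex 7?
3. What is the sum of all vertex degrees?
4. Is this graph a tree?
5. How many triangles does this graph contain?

Count: 8 vertices, 12 edges.
Vertex 7 has neighbors [2, 4], degree = 2.
Handshaking lemma: 2 * 12 = 24.
A tree on 8 vertices has 7 edges. This graph has 12 edges (5 extra). Not a tree.
Number of triangles = 0.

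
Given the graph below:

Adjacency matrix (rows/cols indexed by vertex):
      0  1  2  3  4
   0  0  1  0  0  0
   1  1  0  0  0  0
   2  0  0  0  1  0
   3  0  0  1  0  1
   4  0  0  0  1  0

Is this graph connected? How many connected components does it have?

Checking connectivity: the graph has 2 connected component(s).
Components: [[0, 1], [2, 3, 4]]. The graph is NOT connected.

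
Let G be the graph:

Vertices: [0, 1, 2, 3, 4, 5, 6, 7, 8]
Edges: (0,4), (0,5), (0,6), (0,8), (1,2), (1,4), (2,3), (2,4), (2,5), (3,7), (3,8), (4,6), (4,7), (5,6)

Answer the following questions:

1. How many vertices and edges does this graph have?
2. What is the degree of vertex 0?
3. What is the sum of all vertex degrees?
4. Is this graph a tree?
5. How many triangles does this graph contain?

Count: 9 vertices, 14 edges.
Vertex 0 has neighbors [4, 5, 6, 8], degree = 4.
Handshaking lemma: 2 * 14 = 28.
A tree on 9 vertices has 8 edges. This graph has 14 edges (6 extra). Not a tree.
Number of triangles = 3.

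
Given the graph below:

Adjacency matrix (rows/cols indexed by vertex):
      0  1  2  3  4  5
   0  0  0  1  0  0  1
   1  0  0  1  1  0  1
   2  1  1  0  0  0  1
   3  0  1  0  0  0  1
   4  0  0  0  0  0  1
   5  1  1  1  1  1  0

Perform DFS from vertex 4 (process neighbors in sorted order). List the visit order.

DFS from vertex 4 (neighbors processed in ascending order):
Visit order: 4, 5, 0, 2, 1, 3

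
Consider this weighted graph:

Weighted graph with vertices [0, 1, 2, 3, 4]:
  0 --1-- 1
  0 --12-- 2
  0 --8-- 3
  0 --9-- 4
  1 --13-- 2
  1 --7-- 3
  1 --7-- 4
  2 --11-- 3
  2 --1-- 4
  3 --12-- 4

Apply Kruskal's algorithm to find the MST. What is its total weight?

Applying Kruskal's algorithm (sort edges by weight, add if no cycle):
  Add (0,1) w=1
  Add (2,4) w=1
  Add (1,3) w=7
  Add (1,4) w=7
  Skip (0,3) w=8 (creates cycle)
  Skip (0,4) w=9 (creates cycle)
  Skip (2,3) w=11 (creates cycle)
  Skip (0,2) w=12 (creates cycle)
  Skip (3,4) w=12 (creates cycle)
  Skip (1,2) w=13 (creates cycle)
MST weight = 16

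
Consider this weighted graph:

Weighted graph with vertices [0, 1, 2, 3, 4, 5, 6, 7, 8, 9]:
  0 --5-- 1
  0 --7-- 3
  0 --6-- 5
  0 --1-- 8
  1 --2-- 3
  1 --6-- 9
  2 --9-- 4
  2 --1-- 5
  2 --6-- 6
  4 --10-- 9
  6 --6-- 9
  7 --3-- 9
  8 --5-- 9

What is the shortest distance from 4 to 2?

Using Dijkstra's algorithm from vertex 4:
Shortest path: 4 -> 2
Total weight: 9 = 9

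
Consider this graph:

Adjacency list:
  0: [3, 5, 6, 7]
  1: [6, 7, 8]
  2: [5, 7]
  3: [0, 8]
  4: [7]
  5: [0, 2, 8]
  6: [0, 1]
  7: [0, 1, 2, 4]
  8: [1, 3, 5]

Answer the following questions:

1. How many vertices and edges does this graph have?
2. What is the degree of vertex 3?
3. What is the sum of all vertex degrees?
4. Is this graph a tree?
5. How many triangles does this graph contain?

Count: 9 vertices, 12 edges.
Vertex 3 has neighbors [0, 8], degree = 2.
Handshaking lemma: 2 * 12 = 24.
A tree on 9 vertices has 8 edges. This graph has 12 edges (4 extra). Not a tree.
Number of triangles = 0.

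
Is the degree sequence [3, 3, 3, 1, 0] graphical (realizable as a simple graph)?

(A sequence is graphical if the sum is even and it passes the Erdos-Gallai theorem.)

Sum of degrees = 10. Sum is even but fails Erdos-Gallai. The sequence is NOT graphical.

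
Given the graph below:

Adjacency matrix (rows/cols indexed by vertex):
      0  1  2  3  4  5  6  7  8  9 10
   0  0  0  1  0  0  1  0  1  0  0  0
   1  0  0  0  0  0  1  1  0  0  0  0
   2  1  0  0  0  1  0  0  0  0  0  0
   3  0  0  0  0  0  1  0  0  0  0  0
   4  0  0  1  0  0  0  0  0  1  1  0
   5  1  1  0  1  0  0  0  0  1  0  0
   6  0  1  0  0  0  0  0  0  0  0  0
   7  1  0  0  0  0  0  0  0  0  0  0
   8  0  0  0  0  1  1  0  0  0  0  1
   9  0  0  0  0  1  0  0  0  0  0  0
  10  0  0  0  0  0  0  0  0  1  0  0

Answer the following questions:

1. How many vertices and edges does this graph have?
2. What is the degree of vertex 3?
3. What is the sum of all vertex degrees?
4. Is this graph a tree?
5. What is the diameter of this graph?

Count: 11 vertices, 11 edges.
Vertex 3 has neighbors [5], degree = 1.
Handshaking lemma: 2 * 11 = 22.
A tree on 11 vertices has 10 edges. This graph has 11 edges (1 extra). Not a tree.
Diameter (longest shortest path) = 5.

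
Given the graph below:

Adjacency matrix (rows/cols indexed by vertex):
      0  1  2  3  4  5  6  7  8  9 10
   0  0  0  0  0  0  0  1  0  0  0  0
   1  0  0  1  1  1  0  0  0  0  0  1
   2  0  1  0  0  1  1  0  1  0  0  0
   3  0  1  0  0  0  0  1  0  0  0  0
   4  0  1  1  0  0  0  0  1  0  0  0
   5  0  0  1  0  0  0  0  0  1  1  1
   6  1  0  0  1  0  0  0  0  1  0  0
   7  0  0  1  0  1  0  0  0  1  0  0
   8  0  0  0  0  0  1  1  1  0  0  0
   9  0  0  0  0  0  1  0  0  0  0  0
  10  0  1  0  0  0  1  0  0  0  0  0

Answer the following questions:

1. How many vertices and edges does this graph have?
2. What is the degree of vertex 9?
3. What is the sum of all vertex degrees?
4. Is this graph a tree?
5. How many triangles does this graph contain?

Count: 11 vertices, 15 edges.
Vertex 9 has neighbors [5], degree = 1.
Handshaking lemma: 2 * 15 = 30.
A tree on 11 vertices has 10 edges. This graph has 15 edges (5 extra). Not a tree.
Number of triangles = 2.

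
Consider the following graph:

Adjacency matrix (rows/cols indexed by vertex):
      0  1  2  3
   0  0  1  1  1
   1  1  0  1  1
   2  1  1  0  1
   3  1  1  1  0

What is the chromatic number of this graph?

The graph has a maximum clique of size 4 (lower bound on chromatic number).
A valid 4-coloring: {0: 0, 1: 1, 2: 2, 3: 3}.
Chromatic number = 4.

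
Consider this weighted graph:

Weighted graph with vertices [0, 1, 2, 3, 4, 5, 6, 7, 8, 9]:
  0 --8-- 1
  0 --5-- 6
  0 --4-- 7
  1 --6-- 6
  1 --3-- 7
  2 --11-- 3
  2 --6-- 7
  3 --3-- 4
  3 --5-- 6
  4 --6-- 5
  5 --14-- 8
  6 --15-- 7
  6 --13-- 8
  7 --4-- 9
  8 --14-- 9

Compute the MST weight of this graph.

Applying Kruskal's algorithm (sort edges by weight, add if no cycle):
  Add (1,7) w=3
  Add (3,4) w=3
  Add (0,7) w=4
  Add (7,9) w=4
  Add (0,6) w=5
  Add (3,6) w=5
  Skip (1,6) w=6 (creates cycle)
  Add (2,7) w=6
  Add (4,5) w=6
  Skip (0,1) w=8 (creates cycle)
  Skip (2,3) w=11 (creates cycle)
  Add (6,8) w=13
  Skip (5,8) w=14 (creates cycle)
  Skip (8,9) w=14 (creates cycle)
  Skip (6,7) w=15 (creates cycle)
MST weight = 49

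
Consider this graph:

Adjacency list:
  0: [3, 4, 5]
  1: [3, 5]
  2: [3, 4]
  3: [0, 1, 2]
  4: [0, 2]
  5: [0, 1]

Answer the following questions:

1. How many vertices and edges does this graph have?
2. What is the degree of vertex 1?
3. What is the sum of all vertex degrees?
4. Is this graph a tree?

Count: 6 vertices, 7 edges.
Vertex 1 has neighbors [3, 5], degree = 2.
Handshaking lemma: 2 * 7 = 14.
A tree on 6 vertices has 5 edges. This graph has 7 edges (2 extra). Not a tree.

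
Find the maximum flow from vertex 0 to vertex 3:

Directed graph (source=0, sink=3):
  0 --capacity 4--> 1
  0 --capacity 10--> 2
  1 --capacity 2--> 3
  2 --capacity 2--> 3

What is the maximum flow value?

Computing max flow:
  Flow on (0->1): 2/4
  Flow on (0->2): 2/10
  Flow on (1->3): 2/2
  Flow on (2->3): 2/2
Maximum flow = 4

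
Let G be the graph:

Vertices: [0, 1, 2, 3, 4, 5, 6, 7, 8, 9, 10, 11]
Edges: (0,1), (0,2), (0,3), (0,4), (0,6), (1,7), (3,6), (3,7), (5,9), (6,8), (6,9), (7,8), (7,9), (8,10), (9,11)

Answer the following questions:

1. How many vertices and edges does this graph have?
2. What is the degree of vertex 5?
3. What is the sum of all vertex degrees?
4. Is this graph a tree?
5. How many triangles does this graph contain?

Count: 12 vertices, 15 edges.
Vertex 5 has neighbors [9], degree = 1.
Handshaking lemma: 2 * 15 = 30.
A tree on 12 vertices has 11 edges. This graph has 15 edges (4 extra). Not a tree.
Number of triangles = 1.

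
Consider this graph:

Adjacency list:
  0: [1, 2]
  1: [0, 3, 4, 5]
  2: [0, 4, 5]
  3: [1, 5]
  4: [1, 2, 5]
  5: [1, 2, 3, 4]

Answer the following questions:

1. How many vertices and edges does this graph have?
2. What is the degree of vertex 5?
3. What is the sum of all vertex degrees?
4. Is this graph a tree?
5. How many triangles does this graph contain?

Count: 6 vertices, 9 edges.
Vertex 5 has neighbors [1, 2, 3, 4], degree = 4.
Handshaking lemma: 2 * 9 = 18.
A tree on 6 vertices has 5 edges. This graph has 9 edges (4 extra). Not a tree.
Number of triangles = 3.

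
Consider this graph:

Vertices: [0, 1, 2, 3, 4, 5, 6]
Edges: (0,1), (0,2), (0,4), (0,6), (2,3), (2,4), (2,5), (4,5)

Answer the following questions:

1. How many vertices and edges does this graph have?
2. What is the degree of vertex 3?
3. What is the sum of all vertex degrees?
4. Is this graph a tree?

Count: 7 vertices, 8 edges.
Vertex 3 has neighbors [2], degree = 1.
Handshaking lemma: 2 * 8 = 16.
A tree on 7 vertices has 6 edges. This graph has 8 edges (2 extra). Not a tree.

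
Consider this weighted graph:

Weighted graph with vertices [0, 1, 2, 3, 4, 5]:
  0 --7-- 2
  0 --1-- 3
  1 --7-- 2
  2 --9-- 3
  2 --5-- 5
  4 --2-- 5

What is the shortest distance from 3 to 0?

Using Dijkstra's algorithm from vertex 3:
Shortest path: 3 -> 0
Total weight: 1 = 1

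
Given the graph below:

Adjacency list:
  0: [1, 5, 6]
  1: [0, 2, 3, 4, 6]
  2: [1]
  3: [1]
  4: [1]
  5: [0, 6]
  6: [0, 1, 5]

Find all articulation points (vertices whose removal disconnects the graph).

An articulation point is a vertex whose removal disconnects the graph.
Articulation points: [1]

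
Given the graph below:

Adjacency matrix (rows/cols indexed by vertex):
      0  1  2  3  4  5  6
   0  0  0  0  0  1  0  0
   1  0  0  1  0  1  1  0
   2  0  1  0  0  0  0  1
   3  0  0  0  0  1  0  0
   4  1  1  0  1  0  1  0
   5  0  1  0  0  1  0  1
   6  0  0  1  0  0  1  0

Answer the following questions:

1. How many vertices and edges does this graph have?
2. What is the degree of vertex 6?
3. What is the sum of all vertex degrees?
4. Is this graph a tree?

Count: 7 vertices, 8 edges.
Vertex 6 has neighbors [2, 5], degree = 2.
Handshaking lemma: 2 * 8 = 16.
A tree on 7 vertices has 6 edges. This graph has 8 edges (2 extra). Not a tree.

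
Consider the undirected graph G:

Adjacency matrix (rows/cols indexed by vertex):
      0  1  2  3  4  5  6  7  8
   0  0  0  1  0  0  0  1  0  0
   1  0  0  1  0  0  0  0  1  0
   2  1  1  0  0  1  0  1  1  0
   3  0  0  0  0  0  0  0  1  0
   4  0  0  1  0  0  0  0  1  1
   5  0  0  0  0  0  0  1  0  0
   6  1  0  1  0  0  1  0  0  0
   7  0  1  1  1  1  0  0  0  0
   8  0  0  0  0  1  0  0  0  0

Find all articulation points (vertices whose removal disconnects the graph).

An articulation point is a vertex whose removal disconnects the graph.
Articulation points: [2, 4, 6, 7]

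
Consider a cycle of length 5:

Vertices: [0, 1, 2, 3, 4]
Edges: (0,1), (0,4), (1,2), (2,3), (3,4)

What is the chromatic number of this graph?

This is an odd cycle (C_5). Odd cycles are not bipartite (any 2-coloring forces two adjacent vertices to match), and 3 colors suffice.
Chromatic number = 3.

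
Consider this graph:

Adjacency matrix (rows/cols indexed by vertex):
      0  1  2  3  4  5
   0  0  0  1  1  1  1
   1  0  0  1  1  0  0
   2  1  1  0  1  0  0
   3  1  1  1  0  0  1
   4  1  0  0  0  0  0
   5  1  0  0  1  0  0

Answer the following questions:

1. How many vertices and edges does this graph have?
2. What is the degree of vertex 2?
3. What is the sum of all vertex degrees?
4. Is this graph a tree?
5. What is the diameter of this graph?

Count: 6 vertices, 8 edges.
Vertex 2 has neighbors [0, 1, 3], degree = 3.
Handshaking lemma: 2 * 8 = 16.
A tree on 6 vertices has 5 edges. This graph has 8 edges (3 extra). Not a tree.
Diameter (longest shortest path) = 3.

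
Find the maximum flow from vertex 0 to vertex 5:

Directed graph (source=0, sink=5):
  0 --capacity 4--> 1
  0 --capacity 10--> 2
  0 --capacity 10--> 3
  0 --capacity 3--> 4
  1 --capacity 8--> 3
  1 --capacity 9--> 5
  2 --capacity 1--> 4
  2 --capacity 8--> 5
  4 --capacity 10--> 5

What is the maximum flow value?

Computing max flow:
  Flow on (0->1): 4/4
  Flow on (0->2): 9/10
  Flow on (0->4): 3/3
  Flow on (1->5): 4/9
  Flow on (2->4): 1/1
  Flow on (2->5): 8/8
  Flow on (4->5): 4/10
Maximum flow = 16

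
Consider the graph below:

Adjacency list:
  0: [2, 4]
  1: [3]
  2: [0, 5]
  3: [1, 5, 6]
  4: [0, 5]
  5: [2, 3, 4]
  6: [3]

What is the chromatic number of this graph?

The graph has a maximum clique of size 2 (lower bound on chromatic number).
A valid 2-coloring: {0: 1, 1: 1, 2: 0, 3: 0, 4: 0, 5: 1, 6: 1}.
Chromatic number = 2.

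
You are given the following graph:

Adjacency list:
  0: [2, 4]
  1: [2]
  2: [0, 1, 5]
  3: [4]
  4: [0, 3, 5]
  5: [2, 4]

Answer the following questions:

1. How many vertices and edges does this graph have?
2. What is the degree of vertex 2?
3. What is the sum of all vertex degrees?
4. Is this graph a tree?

Count: 6 vertices, 6 edges.
Vertex 2 has neighbors [0, 1, 5], degree = 3.
Handshaking lemma: 2 * 6 = 12.
A tree on 6 vertices has 5 edges. This graph has 6 edges (1 extra). Not a tree.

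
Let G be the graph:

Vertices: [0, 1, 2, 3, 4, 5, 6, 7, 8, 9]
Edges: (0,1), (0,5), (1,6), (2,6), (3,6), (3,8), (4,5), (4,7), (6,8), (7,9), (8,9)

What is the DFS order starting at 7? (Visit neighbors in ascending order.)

DFS from vertex 7 (neighbors processed in ascending order):
Visit order: 7, 4, 5, 0, 1, 6, 2, 3, 8, 9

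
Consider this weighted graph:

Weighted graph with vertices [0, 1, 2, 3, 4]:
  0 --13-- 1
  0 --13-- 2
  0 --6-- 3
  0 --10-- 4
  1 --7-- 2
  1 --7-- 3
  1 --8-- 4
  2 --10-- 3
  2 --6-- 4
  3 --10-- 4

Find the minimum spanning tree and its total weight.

Applying Kruskal's algorithm (sort edges by weight, add if no cycle):
  Add (0,3) w=6
  Add (2,4) w=6
  Add (1,3) w=7
  Add (1,2) w=7
  Skip (1,4) w=8 (creates cycle)
  Skip (0,4) w=10 (creates cycle)
  Skip (2,3) w=10 (creates cycle)
  Skip (3,4) w=10 (creates cycle)
  Skip (0,1) w=13 (creates cycle)
  Skip (0,2) w=13 (creates cycle)
MST weight = 26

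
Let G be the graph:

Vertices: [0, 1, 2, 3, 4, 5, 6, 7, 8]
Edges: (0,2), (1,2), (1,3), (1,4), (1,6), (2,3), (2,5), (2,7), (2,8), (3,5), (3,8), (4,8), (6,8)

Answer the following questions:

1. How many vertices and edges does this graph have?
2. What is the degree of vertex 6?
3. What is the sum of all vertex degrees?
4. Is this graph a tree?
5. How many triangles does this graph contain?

Count: 9 vertices, 13 edges.
Vertex 6 has neighbors [1, 8], degree = 2.
Handshaking lemma: 2 * 13 = 26.
A tree on 9 vertices has 8 edges. This graph has 13 edges (5 extra). Not a tree.
Number of triangles = 3.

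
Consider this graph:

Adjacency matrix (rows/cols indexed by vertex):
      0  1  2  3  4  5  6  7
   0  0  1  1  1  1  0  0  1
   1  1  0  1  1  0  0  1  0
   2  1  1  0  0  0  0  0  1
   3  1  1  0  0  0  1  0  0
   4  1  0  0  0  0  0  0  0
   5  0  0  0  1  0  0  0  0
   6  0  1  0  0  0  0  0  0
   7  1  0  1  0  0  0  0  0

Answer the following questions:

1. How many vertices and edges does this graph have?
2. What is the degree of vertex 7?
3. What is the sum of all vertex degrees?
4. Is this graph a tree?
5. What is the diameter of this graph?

Count: 8 vertices, 10 edges.
Vertex 7 has neighbors [0, 2], degree = 2.
Handshaking lemma: 2 * 10 = 20.
A tree on 8 vertices has 7 edges. This graph has 10 edges (3 extra). Not a tree.
Diameter (longest shortest path) = 3.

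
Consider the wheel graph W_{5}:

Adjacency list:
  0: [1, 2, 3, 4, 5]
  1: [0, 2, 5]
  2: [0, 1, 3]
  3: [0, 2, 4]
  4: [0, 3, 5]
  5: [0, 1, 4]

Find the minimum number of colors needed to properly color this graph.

W_{5} = C_{5} plus a hub adjacent to every cycle vertex.
The outer cycle needs 3 colors (odd cycle); the hub is adjacent to all of them so needs a fresh color.
Chromatic number = 3 + 1 = 4.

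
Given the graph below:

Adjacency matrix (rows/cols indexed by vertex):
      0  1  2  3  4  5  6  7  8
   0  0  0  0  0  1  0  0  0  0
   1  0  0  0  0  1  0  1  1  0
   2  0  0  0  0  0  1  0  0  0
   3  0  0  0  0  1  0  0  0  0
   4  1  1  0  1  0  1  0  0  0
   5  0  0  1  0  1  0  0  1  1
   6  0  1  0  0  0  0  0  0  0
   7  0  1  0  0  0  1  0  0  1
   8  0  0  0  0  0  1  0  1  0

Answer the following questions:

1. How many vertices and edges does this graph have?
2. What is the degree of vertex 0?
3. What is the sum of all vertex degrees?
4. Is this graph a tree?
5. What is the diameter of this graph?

Count: 9 vertices, 10 edges.
Vertex 0 has neighbors [4], degree = 1.
Handshaking lemma: 2 * 10 = 20.
A tree on 9 vertices has 8 edges. This graph has 10 edges (2 extra). Not a tree.
Diameter (longest shortest path) = 4.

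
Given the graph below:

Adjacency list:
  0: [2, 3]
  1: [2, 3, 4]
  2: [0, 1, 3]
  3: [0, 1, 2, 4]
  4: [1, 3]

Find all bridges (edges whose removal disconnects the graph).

No bridges found. The graph is 2-edge-connected (no single edge removal disconnects it).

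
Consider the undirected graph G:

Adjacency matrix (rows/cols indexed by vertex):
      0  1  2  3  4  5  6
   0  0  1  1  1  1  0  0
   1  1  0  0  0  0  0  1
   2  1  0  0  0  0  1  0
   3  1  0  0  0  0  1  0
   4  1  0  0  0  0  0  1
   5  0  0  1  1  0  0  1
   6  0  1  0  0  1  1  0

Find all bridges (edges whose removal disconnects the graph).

No bridges found. The graph is 2-edge-connected (no single edge removal disconnects it).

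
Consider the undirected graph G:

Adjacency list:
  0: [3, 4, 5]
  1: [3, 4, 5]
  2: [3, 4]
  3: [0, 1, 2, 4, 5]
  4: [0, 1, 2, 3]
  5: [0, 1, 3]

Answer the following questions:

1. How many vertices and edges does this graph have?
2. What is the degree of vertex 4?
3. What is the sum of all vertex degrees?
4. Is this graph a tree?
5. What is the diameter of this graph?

Count: 6 vertices, 10 edges.
Vertex 4 has neighbors [0, 1, 2, 3], degree = 4.
Handshaking lemma: 2 * 10 = 20.
A tree on 6 vertices has 5 edges. This graph has 10 edges (5 extra). Not a tree.
Diameter (longest shortest path) = 2.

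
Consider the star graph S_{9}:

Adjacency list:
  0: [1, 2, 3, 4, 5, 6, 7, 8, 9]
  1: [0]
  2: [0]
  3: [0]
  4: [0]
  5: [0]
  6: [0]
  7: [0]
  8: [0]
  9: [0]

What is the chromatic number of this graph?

S_{9} has one hub adjacent to 9 leaves; leaves are pairwise non-adjacent.
Color the hub 0 and every leaf 1.
Chromatic number = 2.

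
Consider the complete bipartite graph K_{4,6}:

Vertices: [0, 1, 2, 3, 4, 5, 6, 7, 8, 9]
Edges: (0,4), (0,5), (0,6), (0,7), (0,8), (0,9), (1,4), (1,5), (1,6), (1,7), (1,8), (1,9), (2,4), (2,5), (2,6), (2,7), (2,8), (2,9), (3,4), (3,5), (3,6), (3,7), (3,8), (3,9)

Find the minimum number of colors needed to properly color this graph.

K_{4,6} is bipartite: vertices split into two independent sets of size 4 and 6.
Color one set 0, the other 1. No adjacent vertices share a color.
Chromatic number = 2.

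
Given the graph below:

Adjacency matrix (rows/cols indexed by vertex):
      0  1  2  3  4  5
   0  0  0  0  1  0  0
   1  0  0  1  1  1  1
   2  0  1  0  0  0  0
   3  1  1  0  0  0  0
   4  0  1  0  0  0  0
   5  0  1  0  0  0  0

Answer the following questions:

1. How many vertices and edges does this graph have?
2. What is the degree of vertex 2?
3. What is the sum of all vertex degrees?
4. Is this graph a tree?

Count: 6 vertices, 5 edges.
Vertex 2 has neighbors [1], degree = 1.
Handshaking lemma: 2 * 5 = 10.
A graph is a tree iff it is connected and has exactly n-1 edges. This graph is connected (all 6 vertices in one component) and has 6-1 = 5 edges. It is a tree.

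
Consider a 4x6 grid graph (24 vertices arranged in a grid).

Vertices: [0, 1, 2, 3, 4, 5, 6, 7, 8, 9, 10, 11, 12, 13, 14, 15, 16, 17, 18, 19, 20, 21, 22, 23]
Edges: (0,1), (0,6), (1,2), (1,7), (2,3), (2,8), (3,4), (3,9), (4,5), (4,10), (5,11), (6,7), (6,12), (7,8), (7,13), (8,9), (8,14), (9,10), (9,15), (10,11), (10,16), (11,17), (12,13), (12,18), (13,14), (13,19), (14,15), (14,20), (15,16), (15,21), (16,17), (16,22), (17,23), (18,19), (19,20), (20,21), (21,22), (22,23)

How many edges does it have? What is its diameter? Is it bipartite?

A 4x6 grid has 18 vertical edges and 20 horizontal edges.
Total edges = 18 + 20 = 38.
Diameter = (4-1) + (6-1) = 8 (corner to opposite corner).
Grid graphs are bipartite (checkerboard coloring).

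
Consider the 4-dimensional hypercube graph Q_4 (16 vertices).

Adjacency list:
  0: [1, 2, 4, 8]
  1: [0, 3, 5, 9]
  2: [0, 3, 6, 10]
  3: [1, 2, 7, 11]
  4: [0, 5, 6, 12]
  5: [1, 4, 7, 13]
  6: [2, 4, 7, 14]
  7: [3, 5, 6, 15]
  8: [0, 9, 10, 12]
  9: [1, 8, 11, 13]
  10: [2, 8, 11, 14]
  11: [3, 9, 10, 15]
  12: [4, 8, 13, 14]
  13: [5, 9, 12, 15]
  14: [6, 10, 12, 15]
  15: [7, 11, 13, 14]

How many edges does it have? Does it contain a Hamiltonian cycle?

Q_4 has 16 * 4 / 2 = 32 edges.
Q_4 (d >= 2) always has a Hamiltonian cycle: a 4-bit cyclic Gray code visits every vertex exactly once and returns to the start.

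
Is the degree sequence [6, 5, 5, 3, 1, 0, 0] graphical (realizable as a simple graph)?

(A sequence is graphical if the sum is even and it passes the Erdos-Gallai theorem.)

Sum of degrees = 20. Sum is even but fails Erdos-Gallai. The sequence is NOT graphical.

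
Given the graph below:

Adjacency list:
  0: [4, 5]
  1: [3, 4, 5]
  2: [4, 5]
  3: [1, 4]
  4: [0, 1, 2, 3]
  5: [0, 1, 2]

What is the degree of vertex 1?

Vertex 1 has neighbors [3, 4, 5], so deg(1) = 3.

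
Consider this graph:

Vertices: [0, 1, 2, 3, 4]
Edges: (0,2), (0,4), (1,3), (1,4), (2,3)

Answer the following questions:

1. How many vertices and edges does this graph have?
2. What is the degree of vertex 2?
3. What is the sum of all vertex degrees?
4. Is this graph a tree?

Count: 5 vertices, 5 edges.
Vertex 2 has neighbors [0, 3], degree = 2.
Handshaking lemma: 2 * 5 = 10.
A tree on 5 vertices has 4 edges. This graph has 5 edges (1 extra). Not a tree.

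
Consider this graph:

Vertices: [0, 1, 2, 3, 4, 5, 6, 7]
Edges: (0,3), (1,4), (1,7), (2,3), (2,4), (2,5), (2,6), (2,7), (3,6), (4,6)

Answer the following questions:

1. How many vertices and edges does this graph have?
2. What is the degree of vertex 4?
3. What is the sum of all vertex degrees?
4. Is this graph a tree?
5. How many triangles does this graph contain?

Count: 8 vertices, 10 edges.
Vertex 4 has neighbors [1, 2, 6], degree = 3.
Handshaking lemma: 2 * 10 = 20.
A tree on 8 vertices has 7 edges. This graph has 10 edges (3 extra). Not a tree.
Number of triangles = 2.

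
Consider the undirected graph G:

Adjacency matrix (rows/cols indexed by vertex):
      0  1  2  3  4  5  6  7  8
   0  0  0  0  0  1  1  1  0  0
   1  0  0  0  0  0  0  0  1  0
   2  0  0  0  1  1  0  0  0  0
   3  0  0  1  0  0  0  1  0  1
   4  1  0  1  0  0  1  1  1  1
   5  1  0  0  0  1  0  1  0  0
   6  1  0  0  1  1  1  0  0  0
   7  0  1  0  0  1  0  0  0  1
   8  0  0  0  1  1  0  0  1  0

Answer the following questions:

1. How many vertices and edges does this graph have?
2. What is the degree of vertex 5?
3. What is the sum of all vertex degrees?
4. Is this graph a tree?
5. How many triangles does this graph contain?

Count: 9 vertices, 14 edges.
Vertex 5 has neighbors [0, 4, 6], degree = 3.
Handshaking lemma: 2 * 14 = 28.
A tree on 9 vertices has 8 edges. This graph has 14 edges (6 extra). Not a tree.
Number of triangles = 5.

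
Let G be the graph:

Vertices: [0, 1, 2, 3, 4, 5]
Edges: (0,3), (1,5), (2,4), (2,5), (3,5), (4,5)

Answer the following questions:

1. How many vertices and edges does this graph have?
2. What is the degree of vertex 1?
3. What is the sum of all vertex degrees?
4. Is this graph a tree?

Count: 6 vertices, 6 edges.
Vertex 1 has neighbors [5], degree = 1.
Handshaking lemma: 2 * 6 = 12.
A tree on 6 vertices has 5 edges. This graph has 6 edges (1 extra). Not a tree.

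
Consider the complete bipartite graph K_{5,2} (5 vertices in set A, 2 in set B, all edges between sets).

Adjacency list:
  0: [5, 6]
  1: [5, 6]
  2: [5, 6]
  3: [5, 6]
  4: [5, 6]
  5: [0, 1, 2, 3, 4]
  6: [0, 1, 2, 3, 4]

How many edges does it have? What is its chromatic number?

K_{5,2} has 5 * 2 = 10 edges.
Bipartite graphs have chromatic number 2 (color each partition differently).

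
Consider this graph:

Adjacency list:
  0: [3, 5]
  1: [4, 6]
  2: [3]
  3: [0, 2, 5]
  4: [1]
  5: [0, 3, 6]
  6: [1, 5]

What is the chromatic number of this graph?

The graph has a maximum clique of size 3 (lower bound on chromatic number).
A valid 3-coloring: {0: 2, 1: 0, 2: 1, 3: 0, 4: 1, 5: 1, 6: 2}.
Chromatic number = 3.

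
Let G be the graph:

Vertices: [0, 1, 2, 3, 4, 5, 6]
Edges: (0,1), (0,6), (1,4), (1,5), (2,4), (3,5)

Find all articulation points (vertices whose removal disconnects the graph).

An articulation point is a vertex whose removal disconnects the graph.
Articulation points: [0, 1, 4, 5]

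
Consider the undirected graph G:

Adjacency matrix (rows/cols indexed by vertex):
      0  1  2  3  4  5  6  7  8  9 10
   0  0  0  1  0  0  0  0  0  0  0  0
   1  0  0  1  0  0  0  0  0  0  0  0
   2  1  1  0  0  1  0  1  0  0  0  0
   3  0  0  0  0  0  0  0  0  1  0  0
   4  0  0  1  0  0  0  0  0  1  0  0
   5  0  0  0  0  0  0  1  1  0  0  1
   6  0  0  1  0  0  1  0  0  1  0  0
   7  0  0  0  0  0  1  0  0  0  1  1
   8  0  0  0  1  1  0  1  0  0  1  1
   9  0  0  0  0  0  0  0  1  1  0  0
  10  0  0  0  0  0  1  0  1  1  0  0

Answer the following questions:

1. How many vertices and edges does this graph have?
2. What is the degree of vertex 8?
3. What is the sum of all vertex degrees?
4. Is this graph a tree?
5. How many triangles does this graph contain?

Count: 11 vertices, 14 edges.
Vertex 8 has neighbors [3, 4, 6, 9, 10], degree = 5.
Handshaking lemma: 2 * 14 = 28.
A tree on 11 vertices has 10 edges. This graph has 14 edges (4 extra). Not a tree.
Number of triangles = 1.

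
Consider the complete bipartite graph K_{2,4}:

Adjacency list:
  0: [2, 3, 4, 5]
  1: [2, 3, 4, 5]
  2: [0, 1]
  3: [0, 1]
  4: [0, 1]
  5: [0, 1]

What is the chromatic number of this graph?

K_{2,4} is bipartite: vertices split into two independent sets of size 2 and 4.
Color one set 0, the other 1. No adjacent vertices share a color.
Chromatic number = 2.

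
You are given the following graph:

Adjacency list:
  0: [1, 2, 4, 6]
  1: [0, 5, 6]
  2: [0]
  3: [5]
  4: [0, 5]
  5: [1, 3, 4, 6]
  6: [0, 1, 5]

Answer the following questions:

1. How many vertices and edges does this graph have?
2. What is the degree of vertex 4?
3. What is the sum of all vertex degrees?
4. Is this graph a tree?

Count: 7 vertices, 9 edges.
Vertex 4 has neighbors [0, 5], degree = 2.
Handshaking lemma: 2 * 9 = 18.
A tree on 7 vertices has 6 edges. This graph has 9 edges (3 extra). Not a tree.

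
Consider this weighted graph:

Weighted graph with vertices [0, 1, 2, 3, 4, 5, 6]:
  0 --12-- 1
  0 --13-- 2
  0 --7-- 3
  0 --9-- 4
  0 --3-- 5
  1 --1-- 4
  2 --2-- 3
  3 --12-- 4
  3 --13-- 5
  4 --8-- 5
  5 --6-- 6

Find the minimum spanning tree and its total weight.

Applying Kruskal's algorithm (sort edges by weight, add if no cycle):
  Add (1,4) w=1
  Add (2,3) w=2
  Add (0,5) w=3
  Add (5,6) w=6
  Add (0,3) w=7
  Add (4,5) w=8
  Skip (0,4) w=9 (creates cycle)
  Skip (0,1) w=12 (creates cycle)
  Skip (3,4) w=12 (creates cycle)
  Skip (0,2) w=13 (creates cycle)
  Skip (3,5) w=13 (creates cycle)
MST weight = 27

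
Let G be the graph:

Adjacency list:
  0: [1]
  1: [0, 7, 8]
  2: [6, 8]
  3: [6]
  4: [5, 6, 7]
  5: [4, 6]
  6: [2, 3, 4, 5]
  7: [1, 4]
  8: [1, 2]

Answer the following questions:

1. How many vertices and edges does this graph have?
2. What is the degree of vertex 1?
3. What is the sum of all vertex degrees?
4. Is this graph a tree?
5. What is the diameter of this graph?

Count: 9 vertices, 10 edges.
Vertex 1 has neighbors [0, 7, 8], degree = 3.
Handshaking lemma: 2 * 10 = 20.
A tree on 9 vertices has 8 edges. This graph has 10 edges (2 extra). Not a tree.
Diameter (longest shortest path) = 5.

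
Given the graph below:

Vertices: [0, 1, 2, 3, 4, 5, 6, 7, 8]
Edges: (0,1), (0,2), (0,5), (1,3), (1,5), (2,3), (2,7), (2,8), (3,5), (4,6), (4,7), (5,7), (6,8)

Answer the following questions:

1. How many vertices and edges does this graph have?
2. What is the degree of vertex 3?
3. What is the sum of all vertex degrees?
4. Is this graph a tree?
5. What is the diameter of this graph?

Count: 9 vertices, 13 edges.
Vertex 3 has neighbors [1, 2, 5], degree = 3.
Handshaking lemma: 2 * 13 = 26.
A tree on 9 vertices has 8 edges. This graph has 13 edges (5 extra). Not a tree.
Diameter (longest shortest path) = 4.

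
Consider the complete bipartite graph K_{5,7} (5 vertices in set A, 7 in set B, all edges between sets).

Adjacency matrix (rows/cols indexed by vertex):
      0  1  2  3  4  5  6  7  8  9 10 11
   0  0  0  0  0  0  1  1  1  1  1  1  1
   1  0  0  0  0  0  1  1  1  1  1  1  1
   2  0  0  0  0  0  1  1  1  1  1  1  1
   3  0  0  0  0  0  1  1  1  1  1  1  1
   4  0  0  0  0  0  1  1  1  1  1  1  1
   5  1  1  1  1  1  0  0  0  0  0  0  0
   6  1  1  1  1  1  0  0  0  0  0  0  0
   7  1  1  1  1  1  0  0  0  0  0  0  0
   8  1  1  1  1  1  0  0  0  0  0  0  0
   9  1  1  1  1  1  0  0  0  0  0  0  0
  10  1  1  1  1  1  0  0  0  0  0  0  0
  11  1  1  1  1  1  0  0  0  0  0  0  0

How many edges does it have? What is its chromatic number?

K_{5,7} has 5 * 7 = 35 edges.
Bipartite graphs have chromatic number 2 (color each partition differently).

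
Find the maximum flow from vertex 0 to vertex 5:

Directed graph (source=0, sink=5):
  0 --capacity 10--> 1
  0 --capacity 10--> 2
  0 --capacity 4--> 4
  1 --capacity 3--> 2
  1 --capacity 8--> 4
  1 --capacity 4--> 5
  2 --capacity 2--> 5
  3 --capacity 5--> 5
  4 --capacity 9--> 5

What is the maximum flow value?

Computing max flow:
  Flow on (0->1): 10/10
  Flow on (0->2): 2/10
  Flow on (0->4): 3/4
  Flow on (1->4): 6/8
  Flow on (1->5): 4/4
  Flow on (2->5): 2/2
  Flow on (4->5): 9/9
Maximum flow = 15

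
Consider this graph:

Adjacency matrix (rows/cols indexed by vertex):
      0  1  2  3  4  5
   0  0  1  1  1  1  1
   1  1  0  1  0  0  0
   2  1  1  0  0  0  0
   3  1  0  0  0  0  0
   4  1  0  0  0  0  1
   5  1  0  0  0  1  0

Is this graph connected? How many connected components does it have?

Checking connectivity: the graph has 1 connected component(s).
All vertices are reachable from each other. The graph IS connected.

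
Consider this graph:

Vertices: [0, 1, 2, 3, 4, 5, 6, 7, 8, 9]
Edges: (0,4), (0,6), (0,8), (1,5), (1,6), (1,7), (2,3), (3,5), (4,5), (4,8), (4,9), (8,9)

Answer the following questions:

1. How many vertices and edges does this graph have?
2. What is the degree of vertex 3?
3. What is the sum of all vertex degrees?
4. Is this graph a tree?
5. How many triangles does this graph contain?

Count: 10 vertices, 12 edges.
Vertex 3 has neighbors [2, 5], degree = 2.
Handshaking lemma: 2 * 12 = 24.
A tree on 10 vertices has 9 edges. This graph has 12 edges (3 extra). Not a tree.
Number of triangles = 2.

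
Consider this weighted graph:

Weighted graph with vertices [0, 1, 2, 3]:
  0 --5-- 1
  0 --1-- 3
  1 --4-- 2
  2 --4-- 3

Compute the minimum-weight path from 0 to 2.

Using Dijkstra's algorithm from vertex 0:
Shortest path: 0 -> 3 -> 2
Total weight: 1 + 4 = 5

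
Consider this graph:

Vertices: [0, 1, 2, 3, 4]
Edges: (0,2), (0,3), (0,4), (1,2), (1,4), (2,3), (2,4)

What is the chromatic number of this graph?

The graph has a maximum clique of size 3 (lower bound on chromatic number).
A valid 3-coloring: {0: 1, 1: 1, 2: 0, 3: 2, 4: 2}.
Chromatic number = 3.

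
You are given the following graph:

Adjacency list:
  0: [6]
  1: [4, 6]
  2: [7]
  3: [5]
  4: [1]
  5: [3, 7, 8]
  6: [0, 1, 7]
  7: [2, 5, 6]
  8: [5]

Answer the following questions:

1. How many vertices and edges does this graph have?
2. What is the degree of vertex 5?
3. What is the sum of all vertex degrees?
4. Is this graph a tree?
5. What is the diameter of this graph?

Count: 9 vertices, 8 edges.
Vertex 5 has neighbors [3, 7, 8], degree = 3.
Handshaking lemma: 2 * 8 = 16.
A graph is a tree iff it is connected and has exactly n-1 edges. This graph is connected (all 9 vertices in one component) and has 9-1 = 8 edges. It is a tree.
Diameter (longest shortest path) = 5.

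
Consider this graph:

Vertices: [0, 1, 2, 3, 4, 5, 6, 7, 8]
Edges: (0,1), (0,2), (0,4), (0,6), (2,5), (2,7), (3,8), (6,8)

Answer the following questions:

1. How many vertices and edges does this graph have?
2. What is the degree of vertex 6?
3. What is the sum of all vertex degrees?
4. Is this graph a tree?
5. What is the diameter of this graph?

Count: 9 vertices, 8 edges.
Vertex 6 has neighbors [0, 8], degree = 2.
Handshaking lemma: 2 * 8 = 16.
A graph is a tree iff it is connected and has exactly n-1 edges. This graph is connected (all 9 vertices in one component) and has 9-1 = 8 edges. It is a tree.
Diameter (longest shortest path) = 5.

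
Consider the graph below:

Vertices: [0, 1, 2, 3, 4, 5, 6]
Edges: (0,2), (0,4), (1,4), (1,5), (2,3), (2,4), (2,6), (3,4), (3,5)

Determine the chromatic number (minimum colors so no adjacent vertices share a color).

The graph has a maximum clique of size 3 (lower bound on chromatic number).
A valid 3-coloring: {0: 2, 1: 0, 2: 0, 3: 2, 4: 1, 5: 1, 6: 1}.
Chromatic number = 3.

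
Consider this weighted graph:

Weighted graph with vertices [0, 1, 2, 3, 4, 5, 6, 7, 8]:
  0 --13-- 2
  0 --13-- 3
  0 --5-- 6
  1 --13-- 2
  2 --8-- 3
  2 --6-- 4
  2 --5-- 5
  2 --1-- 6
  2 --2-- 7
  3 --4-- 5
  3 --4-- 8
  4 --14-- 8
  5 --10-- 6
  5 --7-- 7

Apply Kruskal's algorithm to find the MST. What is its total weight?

Applying Kruskal's algorithm (sort edges by weight, add if no cycle):
  Add (2,6) w=1
  Add (2,7) w=2
  Add (3,8) w=4
  Add (3,5) w=4
  Add (0,6) w=5
  Add (2,5) w=5
  Add (2,4) w=6
  Skip (5,7) w=7 (creates cycle)
  Skip (2,3) w=8 (creates cycle)
  Skip (5,6) w=10 (creates cycle)
  Skip (0,3) w=13 (creates cycle)
  Skip (0,2) w=13 (creates cycle)
  Add (1,2) w=13
  Skip (4,8) w=14 (creates cycle)
MST weight = 40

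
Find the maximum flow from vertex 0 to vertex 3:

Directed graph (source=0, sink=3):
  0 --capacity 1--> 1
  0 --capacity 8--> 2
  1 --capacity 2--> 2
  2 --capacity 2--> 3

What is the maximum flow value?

Computing max flow:
  Flow on (0->1): 1/1
  Flow on (0->2): 1/8
  Flow on (1->2): 1/2
  Flow on (2->3): 2/2
Maximum flow = 2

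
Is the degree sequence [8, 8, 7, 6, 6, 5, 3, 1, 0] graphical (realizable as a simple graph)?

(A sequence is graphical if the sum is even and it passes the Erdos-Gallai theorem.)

Sum of degrees = 44. Sum is even but fails Erdos-Gallai. The sequence is NOT graphical.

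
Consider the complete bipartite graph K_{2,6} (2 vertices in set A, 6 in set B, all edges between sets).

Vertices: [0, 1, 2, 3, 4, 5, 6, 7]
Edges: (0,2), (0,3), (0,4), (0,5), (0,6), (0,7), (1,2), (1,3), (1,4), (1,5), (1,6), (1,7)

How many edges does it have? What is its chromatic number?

K_{2,6} has 2 * 6 = 12 edges.
Bipartite graphs have chromatic number 2 (color each partition differently).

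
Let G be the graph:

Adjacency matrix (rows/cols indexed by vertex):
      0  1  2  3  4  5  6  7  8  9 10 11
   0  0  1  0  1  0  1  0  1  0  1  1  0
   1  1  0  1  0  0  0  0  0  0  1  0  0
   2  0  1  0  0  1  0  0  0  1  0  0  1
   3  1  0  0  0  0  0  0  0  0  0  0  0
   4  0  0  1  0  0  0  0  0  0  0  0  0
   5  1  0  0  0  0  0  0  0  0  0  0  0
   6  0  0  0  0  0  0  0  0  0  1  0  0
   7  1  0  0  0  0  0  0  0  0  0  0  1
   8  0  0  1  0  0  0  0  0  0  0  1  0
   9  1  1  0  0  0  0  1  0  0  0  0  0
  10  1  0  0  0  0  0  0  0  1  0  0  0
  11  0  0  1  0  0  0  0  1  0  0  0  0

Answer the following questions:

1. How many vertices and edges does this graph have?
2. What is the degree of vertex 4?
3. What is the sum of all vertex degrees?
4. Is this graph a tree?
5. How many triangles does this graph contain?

Count: 12 vertices, 14 edges.
Vertex 4 has neighbors [2], degree = 1.
Handshaking lemma: 2 * 14 = 28.
A tree on 12 vertices has 11 edges. This graph has 14 edges (3 extra). Not a tree.
Number of triangles = 1.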